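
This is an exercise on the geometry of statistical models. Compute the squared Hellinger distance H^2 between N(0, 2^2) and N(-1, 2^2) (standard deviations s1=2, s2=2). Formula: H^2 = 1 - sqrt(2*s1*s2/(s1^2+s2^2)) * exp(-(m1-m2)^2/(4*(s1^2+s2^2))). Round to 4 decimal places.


Squared Hellinger distance for Gaussians:
H^2 = 1 - sqrt(2*s1*s2/(s1^2+s2^2)) * exp(-(m1-m2)^2/(4*(s1^2+s2^2))).
s1^2 = 4, s2^2 = 4, s1^2+s2^2 = 8.
sqrt(2*2*2/(8)) = 1.0.
(m1-m2)^2 = (1)^2 = 1.
exp(-1/(4*8)) = exp(-0.03125) = 0.969233.
H^2 = 1 - 1.0*0.969233 = 0.0308

0.0308


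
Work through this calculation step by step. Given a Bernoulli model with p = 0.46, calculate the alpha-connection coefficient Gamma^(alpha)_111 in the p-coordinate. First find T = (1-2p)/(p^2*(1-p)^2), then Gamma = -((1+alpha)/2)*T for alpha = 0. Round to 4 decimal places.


Skewness (Amari-Chentsov) tensor: T = (1-2p)/(p^2*(1-p)^2).
p = 0.46, 1-2p = 0.08, p^2 = 0.2116, (1-p)^2 = 0.2916.
T = 0.08/(0.2116 * 0.2916) = 1.296543.
In the p-coordinate, Gamma^(alpha) = Gamma^(0) - (alpha/2)*T with Gamma^(0) = (1/2)*g'(p) = -T/2,
so Gamma^(alpha) = -((1+alpha)/2)*T.
alpha = 0, -(1+alpha)/2 = -0.5.
Gamma = -0.5 * 1.296543 = -0.6483

-0.6483


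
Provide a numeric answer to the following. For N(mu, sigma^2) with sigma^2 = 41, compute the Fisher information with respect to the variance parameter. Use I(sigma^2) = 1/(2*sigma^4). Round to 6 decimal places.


Fisher information for variance: I(sigma^2) = 1/(2*sigma^4).
sigma^2 = 41, so sigma^4 = 1681.
I = 1/(2*1681) = 1/3362 = 0.000297

0.000297


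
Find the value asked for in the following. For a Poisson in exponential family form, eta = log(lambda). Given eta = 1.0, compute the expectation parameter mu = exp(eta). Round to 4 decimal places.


Expectation parameter for Poisson exponential family:
mu = exp(eta).
eta = 1.0.
mu = exp(1.0) = 2.7183

2.7183


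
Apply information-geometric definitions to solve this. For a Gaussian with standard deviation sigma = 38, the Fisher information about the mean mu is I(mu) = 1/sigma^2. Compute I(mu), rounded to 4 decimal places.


The Fisher information for the mean of a normal distribution is I(mu) = 1/sigma^2.
sigma = 38, so sigma^2 = 1444.
I(mu) = 1/1444 = 0.0007

0.0007


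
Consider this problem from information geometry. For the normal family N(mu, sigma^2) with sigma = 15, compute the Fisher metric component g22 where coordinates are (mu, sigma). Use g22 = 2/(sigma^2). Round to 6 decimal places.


For the 2-parameter normal family, the Fisher metric has:
  g11 = 1/sigma^2, g22 = 2/sigma^2.
sigma = 15, sigma^2 = 225.
g22 = 0.008889

0.008889


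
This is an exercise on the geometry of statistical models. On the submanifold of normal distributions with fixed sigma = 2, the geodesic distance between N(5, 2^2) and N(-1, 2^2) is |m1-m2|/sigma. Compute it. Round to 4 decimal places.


On the fixed-variance normal subfamily, geodesic distance = |m1-m2|/sigma.
|5 - -1| = 6.
sigma = 2.
d = 6/2 = 3.0000

3.0000


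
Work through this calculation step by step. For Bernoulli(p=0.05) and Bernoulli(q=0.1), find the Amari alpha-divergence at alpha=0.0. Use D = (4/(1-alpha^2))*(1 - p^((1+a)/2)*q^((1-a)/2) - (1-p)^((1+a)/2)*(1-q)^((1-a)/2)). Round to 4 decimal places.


Amari alpha-divergence:
D = (4/(1-alpha^2))*(1 - p^((1+a)/2)*q^((1-a)/2) - (1-p)^((1+a)/2)*(1-q)^((1-a)/2)).
alpha = 0.0, p = 0.05, q = 0.1.
e1 = (1+alpha)/2 = 0.5, e2 = (1-alpha)/2 = 0.5.
t1 = p^e1 * q^e2 = 0.05^0.5 * 0.1^0.5 = 0.070711.
t2 = (1-p)^e1 * (1-q)^e2 = 0.95^0.5 * 0.9^0.5 = 0.924662.
4/(1-alpha^2) = 4.0.
D = 4.0*(1 - 0.070711 - 0.924662) = 0.0185

0.0185


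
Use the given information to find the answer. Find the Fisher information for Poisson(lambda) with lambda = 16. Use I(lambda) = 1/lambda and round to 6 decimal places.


Fisher information for Poisson: I(lambda) = 1/lambda.
lambda = 16.
I(lambda) = 1/16 = 0.062500

0.062500


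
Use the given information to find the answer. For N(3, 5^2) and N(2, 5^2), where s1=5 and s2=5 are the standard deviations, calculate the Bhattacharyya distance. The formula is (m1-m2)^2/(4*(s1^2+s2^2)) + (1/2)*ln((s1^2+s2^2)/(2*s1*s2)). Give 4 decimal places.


Bhattacharyya distance between two Gaussians:
DB = (m1-m2)^2/(4*(s1^2+s2^2)) + (1/2)*ln((s1^2+s2^2)/(2*s1*s2)).
(m1-m2)^2 = (1)^2 = 1.
s1^2+s2^2 = 25 + 25 = 50.
term1 = 1/200 = 0.005.
term2 = 0.5*ln(50/50.0) = 0.0.
DB = 0.005 + 0.0 = 0.0050

0.0050


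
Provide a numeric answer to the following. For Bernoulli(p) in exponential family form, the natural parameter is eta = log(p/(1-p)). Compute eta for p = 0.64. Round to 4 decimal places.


Natural parameter for Bernoulli: eta = log(p/(1-p)).
p = 0.64, 1-p = 0.36.
p/(1-p) = 1.777778.
eta = log(1.777778) = 0.5754

0.5754


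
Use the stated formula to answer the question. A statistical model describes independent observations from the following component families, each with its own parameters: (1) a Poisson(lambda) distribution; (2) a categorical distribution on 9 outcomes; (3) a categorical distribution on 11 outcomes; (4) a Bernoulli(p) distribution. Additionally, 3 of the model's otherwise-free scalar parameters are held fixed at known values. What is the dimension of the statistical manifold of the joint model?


The dimension of a statistical manifold equals the number of free
(independent) real parameters of the model. For a product of independent
blocks the parameter counts add.
- Poisson (lambda): 1.
- categorical on 9 outcomes (probabilities sum to 1): 9-1 = 8.
- categorical on 11 outcomes (probabilities sum to 1): 11-1 = 10.
- Bernoulli (p): 1.
Total = 1 + 8 + 10 + 1 = 20.
3 parameter(s) fixed at known values: 20 - 3 = 17.
Dimension = 17

17


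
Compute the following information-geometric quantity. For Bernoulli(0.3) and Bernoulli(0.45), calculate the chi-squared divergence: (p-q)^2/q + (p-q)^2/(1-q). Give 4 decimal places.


Chi-squared divergence between Bernoulli distributions:
chi^2 = (p-q)^2/q + (p-q)^2/(1-q).
p = 0.3, q = 0.45, p-q = -0.15.
(p-q)^2 = 0.0225.
term1 = 0.0225/0.45 = 0.05.
term2 = 0.0225/0.55 = 0.040909.
chi^2 = 0.05 + 0.040909 = 0.0909

0.0909


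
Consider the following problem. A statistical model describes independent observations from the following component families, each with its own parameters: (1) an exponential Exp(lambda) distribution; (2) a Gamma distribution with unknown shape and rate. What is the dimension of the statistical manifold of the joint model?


The dimension of a statistical manifold equals the number of free
(independent) real parameters of the model. For a product of independent
blocks the parameter counts add.
- exponential (lambda): 1.
- Gamma (shape, rate): 2.
Total = 1 + 2 = 3.
Dimension = 3

3


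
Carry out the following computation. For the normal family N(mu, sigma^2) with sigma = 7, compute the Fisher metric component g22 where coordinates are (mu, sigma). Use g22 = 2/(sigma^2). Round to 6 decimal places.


For the 2-parameter normal family, the Fisher metric has:
  g11 = 1/sigma^2, g22 = 2/sigma^2.
sigma = 7, sigma^2 = 49.
g22 = 0.040816

0.040816


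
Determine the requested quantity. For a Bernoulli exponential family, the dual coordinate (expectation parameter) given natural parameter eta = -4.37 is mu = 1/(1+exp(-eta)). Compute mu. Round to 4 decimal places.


Dual coordinate (expectation parameter) for Bernoulli:
mu = 1/(1+exp(-eta)).
eta = -4.37.
exp(-eta) = exp(4.37) = 79.043632.
mu = 1/(1+79.043632) = 0.0125

0.0125


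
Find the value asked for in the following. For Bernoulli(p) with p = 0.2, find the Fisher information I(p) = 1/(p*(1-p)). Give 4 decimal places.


For Bernoulli(p), Fisher information is I(p) = 1/(p*(1-p)).
p = 0.2, 1-p = 0.8.
p*(1-p) = 0.16.
I(p) = 1/0.16 = 6.2500

6.2500


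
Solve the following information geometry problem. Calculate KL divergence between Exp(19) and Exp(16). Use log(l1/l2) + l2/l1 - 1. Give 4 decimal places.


KL divergence for exponential family:
KL = log(l1/l2) + l2/l1 - 1.
log(19/16) = 0.17185.
16/19 = 0.842105.
KL = 0.17185 + 0.842105 - 1 = 0.0140

0.0140


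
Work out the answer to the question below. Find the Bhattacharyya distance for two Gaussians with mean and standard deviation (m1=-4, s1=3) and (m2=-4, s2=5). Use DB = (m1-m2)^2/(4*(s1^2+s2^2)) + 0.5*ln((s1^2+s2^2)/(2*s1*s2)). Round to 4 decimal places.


Bhattacharyya distance between two Gaussians:
DB = (m1-m2)^2/(4*(s1^2+s2^2)) + (1/2)*ln((s1^2+s2^2)/(2*s1*s2)).
(m1-m2)^2 = (0)^2 = 0.
s1^2+s2^2 = 9 + 25 = 34.
term1 = 0/136 = 0.0.
term2 = 0.5*ln(34/30.0) = 0.062582.
DB = 0.0 + 0.062582 = 0.0626

0.0626


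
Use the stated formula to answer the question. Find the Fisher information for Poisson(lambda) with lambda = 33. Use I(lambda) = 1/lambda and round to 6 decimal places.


Fisher information for Poisson: I(lambda) = 1/lambda.
lambda = 33.
I(lambda) = 1/33 = 0.030303

0.030303


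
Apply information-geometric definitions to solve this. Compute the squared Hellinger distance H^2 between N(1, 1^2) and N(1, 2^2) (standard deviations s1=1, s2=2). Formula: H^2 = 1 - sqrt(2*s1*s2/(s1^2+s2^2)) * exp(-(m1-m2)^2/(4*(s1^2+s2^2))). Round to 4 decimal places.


Squared Hellinger distance for Gaussians:
H^2 = 1 - sqrt(2*s1*s2/(s1^2+s2^2)) * exp(-(m1-m2)^2/(4*(s1^2+s2^2))).
s1^2 = 1, s2^2 = 4, s1^2+s2^2 = 5.
sqrt(2*1*2/(5)) = 0.894427.
(m1-m2)^2 = (0)^2 = 0.
exp(-0/(4*5)) = exp(0.0) = 1.0.
H^2 = 1 - 0.894427*1.0 = 0.1056

0.1056


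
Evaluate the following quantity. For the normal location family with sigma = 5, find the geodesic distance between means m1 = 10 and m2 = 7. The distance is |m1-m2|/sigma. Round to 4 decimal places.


On the fixed-variance normal subfamily, geodesic distance = |m1-m2|/sigma.
|10 - 7| = 3.
sigma = 5.
d = 3/5 = 0.6000

0.6000


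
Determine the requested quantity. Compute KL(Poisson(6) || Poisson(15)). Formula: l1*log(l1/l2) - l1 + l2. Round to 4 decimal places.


KL divergence for Poisson:
KL = l1*log(l1/l2) - l1 + l2.
l1 = 6, l2 = 15.
log(6/15) = -0.916291.
l1*log(l1/l2) = 6 * -0.916291 = -5.497744.
KL = -5.497744 - 6 + 15 = 3.5023

3.5023


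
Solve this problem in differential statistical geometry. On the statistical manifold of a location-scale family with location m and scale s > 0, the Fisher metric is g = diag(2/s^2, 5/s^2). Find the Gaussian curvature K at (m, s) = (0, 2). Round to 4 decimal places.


The metric has the form g = (A dm^2 + B ds^2)/s^2 with A = 2, B = 5.
Substitute u = sqrt(A/B)*m: g = B*(du^2 + ds^2)/s^2, i.e. B times the
Poincare upper half-plane metric, which has constant Gaussian curvature -1.
Scaling a 2D metric by a constant c divides the Gaussian curvature by c,
so K = -1/B = -1/(5) = -0.2000 everywhere (the point (m, s) = (0, 2) is irrelevant:
the curvature is constant).
The requested Gaussian curvature is K = -0.2000.

-0.2000


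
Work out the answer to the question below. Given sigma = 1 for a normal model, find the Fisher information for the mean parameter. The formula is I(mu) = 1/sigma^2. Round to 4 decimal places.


The Fisher information for the mean of a normal distribution is I(mu) = 1/sigma^2.
sigma = 1, so sigma^2 = 1.
I(mu) = 1/1 = 1.0000

1.0000


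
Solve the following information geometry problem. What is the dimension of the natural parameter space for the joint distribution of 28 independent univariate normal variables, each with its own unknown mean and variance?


Exponential family dimension calculation:
Each univariate normal has two natural parameters (mu/sigma^2 and -1/(2 sigma^2)).
With 28 independent components, dim = 2 * 28 = 56.

56


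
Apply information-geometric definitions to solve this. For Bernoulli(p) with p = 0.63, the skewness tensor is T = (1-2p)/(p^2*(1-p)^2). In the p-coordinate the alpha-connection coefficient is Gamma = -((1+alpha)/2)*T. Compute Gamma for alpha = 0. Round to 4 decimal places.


Skewness (Amari-Chentsov) tensor: T = (1-2p)/(p^2*(1-p)^2).
p = 0.63, 1-2p = -0.26, p^2 = 0.3969, (1-p)^2 = 0.1369.
T = -0.26/(0.3969 * 0.1369) = -4.785076.
In the p-coordinate, Gamma^(alpha) = Gamma^(0) - (alpha/2)*T with Gamma^(0) = (1/2)*g'(p) = -T/2,
so Gamma^(alpha) = -((1+alpha)/2)*T.
alpha = 0, -(1+alpha)/2 = -0.5.
Gamma = -0.5 * -4.785076 = 2.3925

2.3925


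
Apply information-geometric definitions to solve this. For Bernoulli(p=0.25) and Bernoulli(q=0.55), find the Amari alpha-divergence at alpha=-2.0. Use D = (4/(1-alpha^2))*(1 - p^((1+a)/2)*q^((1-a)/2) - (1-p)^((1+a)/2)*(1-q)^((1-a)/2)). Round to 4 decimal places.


Amari alpha-divergence:
D = (4/(1-alpha^2))*(1 - p^((1+a)/2)*q^((1-a)/2) - (1-p)^((1+a)/2)*(1-q)^((1-a)/2)).
alpha = -2.0, p = 0.25, q = 0.55.
e1 = (1+alpha)/2 = -0.5, e2 = (1-alpha)/2 = 1.5.
t1 = p^e1 * q^e2 = 0.25^-0.5 * 0.55^1.5 = 0.815782.
t2 = (1-p)^e1 * (1-q)^e2 = 0.75^-0.5 * 0.45^1.5 = 0.348569.
4/(1-alpha^2) = -1.333333.
D = -1.333333*(1 - 0.815782 - 0.348569) = 0.2191

0.2191


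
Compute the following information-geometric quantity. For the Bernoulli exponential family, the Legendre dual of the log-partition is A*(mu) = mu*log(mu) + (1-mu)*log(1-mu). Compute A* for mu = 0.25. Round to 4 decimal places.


Legendre transform for Bernoulli:
A*(mu) = mu*log(mu) + (1-mu)*log(1-mu).
mu = 0.25, 1-mu = 0.75.
mu*log(mu) = 0.25*log(0.25) = -0.346574.
(1-mu)*log(1-mu) = 0.75*log(0.75) = -0.215762.
A* = -0.346574 + -0.215762 = -0.5623

-0.5623


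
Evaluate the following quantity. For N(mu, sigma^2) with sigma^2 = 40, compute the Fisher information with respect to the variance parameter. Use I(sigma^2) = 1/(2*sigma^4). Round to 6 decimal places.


Fisher information for variance: I(sigma^2) = 1/(2*sigma^4).
sigma^2 = 40, so sigma^4 = 1600.
I = 1/(2*1600) = 1/3200 = 0.000313

0.000313


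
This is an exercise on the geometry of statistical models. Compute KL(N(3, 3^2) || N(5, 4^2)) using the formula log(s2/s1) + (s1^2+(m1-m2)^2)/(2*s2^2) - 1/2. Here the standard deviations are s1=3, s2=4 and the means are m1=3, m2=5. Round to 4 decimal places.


KL divergence between normal distributions:
KL = log(s2/s1) + (s1^2 + (m1-m2)^2)/(2*s2^2) - 1/2.
log(4/3) = 0.287682.
(3^2 + (3-5)^2)/(2*4^2) = (9 + 4)/32 = 0.40625.
KL = 0.287682 + 0.40625 - 0.5 = 0.1939

0.1939


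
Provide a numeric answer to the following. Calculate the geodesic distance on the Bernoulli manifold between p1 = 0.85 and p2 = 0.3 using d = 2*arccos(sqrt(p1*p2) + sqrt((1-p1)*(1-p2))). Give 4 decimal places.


Geodesic distance on Bernoulli manifold:
d(p1,p2) = 2*arccos(sqrt(p1*p2) + sqrt((1-p1)*(1-p2))).
sqrt(p1*p2) = sqrt(0.85*0.3) = 0.504975.
sqrt((1-p1)*(1-p2)) = sqrt(0.15*0.7) = 0.324037.
arg = 0.504975 + 0.324037 = 0.829012.
d = 2*arccos(0.829012) = 1.1869

1.1869


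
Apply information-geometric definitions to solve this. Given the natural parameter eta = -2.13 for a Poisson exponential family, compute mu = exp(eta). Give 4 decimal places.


Expectation parameter for Poisson exponential family:
mu = exp(eta).
eta = -2.13.
mu = exp(-2.13) = 0.1188

0.1188


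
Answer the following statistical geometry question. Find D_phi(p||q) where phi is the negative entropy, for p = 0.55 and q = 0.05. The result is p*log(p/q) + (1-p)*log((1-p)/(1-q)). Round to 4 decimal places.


Bregman divergence with negative entropy generator:
D = p*log(p/q) + (1-p)*log((1-p)/(1-q)).
p = 0.55, q = 0.05.
p*log(p/q) = 0.55*log(0.55/0.05) = 1.318842.
(1-p)*log((1-p)/(1-q)) = 0.45*log(0.45/0.95) = -0.336246.
D = 1.318842 + -0.336246 = 0.9826

0.9826


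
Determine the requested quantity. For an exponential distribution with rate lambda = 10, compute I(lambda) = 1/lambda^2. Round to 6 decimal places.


Fisher information for exponential: I(lambda) = 1/lambda^2.
lambda = 10, lambda^2 = 100.
I = 1/100 = 0.010000

0.010000


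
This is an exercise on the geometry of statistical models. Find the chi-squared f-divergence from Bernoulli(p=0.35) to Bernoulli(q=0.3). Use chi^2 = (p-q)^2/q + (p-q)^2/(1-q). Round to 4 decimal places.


Chi-squared divergence between Bernoulli distributions:
chi^2 = (p-q)^2/q + (p-q)^2/(1-q).
p = 0.35, q = 0.3, p-q = 0.05.
(p-q)^2 = 0.0025.
term1 = 0.0025/0.3 = 0.008333.
term2 = 0.0025/0.7 = 0.003571.
chi^2 = 0.008333 + 0.003571 = 0.0119

0.0119


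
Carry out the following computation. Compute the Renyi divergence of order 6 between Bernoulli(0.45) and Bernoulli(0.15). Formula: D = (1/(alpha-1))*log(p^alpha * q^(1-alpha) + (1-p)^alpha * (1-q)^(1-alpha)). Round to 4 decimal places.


Renyi divergence of order alpha between Bernoulli distributions:
D = (1/(alpha-1))*log(p^alpha * q^(1-alpha) + (1-p)^alpha * (1-q)^(1-alpha)).
alpha = 6, p = 0.45, q = 0.15.
p^alpha * q^(1-alpha) = 0.45^6 * 0.15^-5 = 109.35.
(1-p)^alpha * (1-q)^(1-alpha) = 0.55^6 * 0.85^-5 = 0.062385.
sum = 109.35 + 0.062385 = 109.412385.
D = (1/5)*log(109.412385) = 0.9390

0.9390


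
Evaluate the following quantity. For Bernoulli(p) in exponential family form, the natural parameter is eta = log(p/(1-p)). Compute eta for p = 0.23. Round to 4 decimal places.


Natural parameter for Bernoulli: eta = log(p/(1-p)).
p = 0.23, 1-p = 0.77.
p/(1-p) = 0.298701.
eta = log(0.298701) = -1.2083

-1.2083


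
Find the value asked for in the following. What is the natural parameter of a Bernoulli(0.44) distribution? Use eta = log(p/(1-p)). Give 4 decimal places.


Natural parameter for Bernoulli: eta = log(p/(1-p)).
p = 0.44, 1-p = 0.56.
p/(1-p) = 0.785714.
eta = log(0.785714) = -0.2412

-0.2412


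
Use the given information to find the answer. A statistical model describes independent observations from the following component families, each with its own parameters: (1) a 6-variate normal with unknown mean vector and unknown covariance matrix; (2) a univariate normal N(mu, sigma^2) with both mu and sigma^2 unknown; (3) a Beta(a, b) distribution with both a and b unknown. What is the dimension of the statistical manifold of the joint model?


The dimension of a statistical manifold equals the number of free
(independent) real parameters of the model. For a product of independent
blocks the parameter counts add.
- 6-variate normal: 6 (mean) + 6*7/2 = 21 (symmetric covariance) = 27.
- normal (mu, sigma^2): 2.
- Beta (a, b): 2.
Total = 27 + 2 + 2 = 31.
Dimension = 31

31


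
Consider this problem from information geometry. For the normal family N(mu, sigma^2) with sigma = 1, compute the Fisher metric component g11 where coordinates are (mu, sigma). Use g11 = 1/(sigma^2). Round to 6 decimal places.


For the 2-parameter normal family, the Fisher metric has:
  g11 = 1/sigma^2, g22 = 2/sigma^2.
sigma = 1, sigma^2 = 1.
g11 = 1.000000

1.000000


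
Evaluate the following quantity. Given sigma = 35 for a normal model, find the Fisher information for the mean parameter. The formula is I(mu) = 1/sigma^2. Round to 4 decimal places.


The Fisher information for the mean of a normal distribution is I(mu) = 1/sigma^2.
sigma = 35, so sigma^2 = 1225.
I(mu) = 1/1225 = 0.0008

0.0008


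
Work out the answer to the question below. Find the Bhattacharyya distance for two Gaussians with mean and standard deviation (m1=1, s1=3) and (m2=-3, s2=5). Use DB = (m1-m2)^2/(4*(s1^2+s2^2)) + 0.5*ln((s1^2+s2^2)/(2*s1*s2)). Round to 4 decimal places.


Bhattacharyya distance between two Gaussians:
DB = (m1-m2)^2/(4*(s1^2+s2^2)) + (1/2)*ln((s1^2+s2^2)/(2*s1*s2)).
(m1-m2)^2 = (4)^2 = 16.
s1^2+s2^2 = 9 + 25 = 34.
term1 = 16/136 = 0.117647.
term2 = 0.5*ln(34/30.0) = 0.062582.
DB = 0.117647 + 0.062582 = 0.1802

0.1802


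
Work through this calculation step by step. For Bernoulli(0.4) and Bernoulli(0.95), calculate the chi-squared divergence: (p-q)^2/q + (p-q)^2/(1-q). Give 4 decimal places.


Chi-squared divergence between Bernoulli distributions:
chi^2 = (p-q)^2/q + (p-q)^2/(1-q).
p = 0.4, q = 0.95, p-q = -0.55.
(p-q)^2 = 0.3025.
term1 = 0.3025/0.95 = 0.318421.
term2 = 0.3025/0.05 = 6.05.
chi^2 = 0.318421 + 6.05 = 6.3684

6.3684


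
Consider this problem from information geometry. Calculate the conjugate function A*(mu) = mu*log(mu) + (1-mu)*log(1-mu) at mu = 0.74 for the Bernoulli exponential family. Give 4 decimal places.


Legendre transform for Bernoulli:
A*(mu) = mu*log(mu) + (1-mu)*log(1-mu).
mu = 0.74, 1-mu = 0.26.
mu*log(mu) = 0.74*log(0.74) = -0.222818.
(1-mu)*log(1-mu) = 0.26*log(0.26) = -0.350239.
A* = -0.222818 + -0.350239 = -0.5731

-0.5731


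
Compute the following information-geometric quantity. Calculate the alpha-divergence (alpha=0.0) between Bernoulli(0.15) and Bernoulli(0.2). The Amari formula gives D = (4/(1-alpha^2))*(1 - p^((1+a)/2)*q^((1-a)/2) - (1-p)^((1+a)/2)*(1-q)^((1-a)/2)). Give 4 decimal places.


Amari alpha-divergence:
D = (4/(1-alpha^2))*(1 - p^((1+a)/2)*q^((1-a)/2) - (1-p)^((1+a)/2)*(1-q)^((1-a)/2)).
alpha = 0.0, p = 0.15, q = 0.2.
e1 = (1+alpha)/2 = 0.5, e2 = (1-alpha)/2 = 0.5.
t1 = p^e1 * q^e2 = 0.15^0.5 * 0.2^0.5 = 0.173205.
t2 = (1-p)^e1 * (1-q)^e2 = 0.85^0.5 * 0.8^0.5 = 0.824621.
4/(1-alpha^2) = 4.0.
D = 4.0*(1 - 0.173205 - 0.824621) = 0.0087

0.0087


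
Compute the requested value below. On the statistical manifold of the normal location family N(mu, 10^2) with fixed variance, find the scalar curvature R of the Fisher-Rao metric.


This family has a single free parameter, so its statistical manifold
is 1-dimensional. The Riemann curvature tensor of any 1-dimensional
Riemannian manifold vanishes identically, so R = 0.

0


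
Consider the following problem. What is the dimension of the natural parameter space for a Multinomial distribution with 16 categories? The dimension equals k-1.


Exponential family dimension calculation:
For Multinomial with k=16 categories, dim = k-1 = 15.

15


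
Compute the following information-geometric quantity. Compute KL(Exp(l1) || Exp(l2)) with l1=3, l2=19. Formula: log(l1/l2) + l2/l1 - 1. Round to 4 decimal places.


KL divergence for exponential family:
KL = log(l1/l2) + l2/l1 - 1.
log(3/19) = -1.845827.
19/3 = 6.333333.
KL = -1.845827 + 6.333333 - 1 = 3.4875

3.4875


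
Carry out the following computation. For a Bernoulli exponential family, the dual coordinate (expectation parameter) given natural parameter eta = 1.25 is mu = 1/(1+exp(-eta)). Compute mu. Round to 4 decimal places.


Dual coordinate (expectation parameter) for Bernoulli:
mu = 1/(1+exp(-eta)).
eta = 1.25.
exp(-eta) = exp(-1.25) = 0.286505.
mu = 1/(1+0.286505) = 0.7773

0.7773


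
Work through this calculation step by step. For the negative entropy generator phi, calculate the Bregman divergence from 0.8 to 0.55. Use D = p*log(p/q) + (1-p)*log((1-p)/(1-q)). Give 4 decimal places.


Bregman divergence with negative entropy generator:
D = p*log(p/q) + (1-p)*log((1-p)/(1-q)).
p = 0.8, q = 0.55.
p*log(p/q) = 0.8*log(0.8/0.55) = 0.299755.
(1-p)*log((1-p)/(1-q)) = 0.2*log(0.2/0.45) = -0.162186.
D = 0.299755 + -0.162186 = 0.1376

0.1376


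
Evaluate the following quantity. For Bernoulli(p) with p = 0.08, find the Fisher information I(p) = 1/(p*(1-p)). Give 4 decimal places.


For Bernoulli(p), Fisher information is I(p) = 1/(p*(1-p)).
p = 0.08, 1-p = 0.92.
p*(1-p) = 0.0736.
I(p) = 1/0.0736 = 13.5870

13.5870


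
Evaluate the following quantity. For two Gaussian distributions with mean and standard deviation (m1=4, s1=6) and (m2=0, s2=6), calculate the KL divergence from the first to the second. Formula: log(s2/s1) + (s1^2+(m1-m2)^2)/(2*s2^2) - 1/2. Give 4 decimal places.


KL divergence between normal distributions:
KL = log(s2/s1) + (s1^2 + (m1-m2)^2)/(2*s2^2) - 1/2.
log(6/6) = 0.0.
(6^2 + (4-0)^2)/(2*6^2) = (36 + 16)/72 = 0.722222.
KL = 0.0 + 0.722222 - 0.5 = 0.2222

0.2222


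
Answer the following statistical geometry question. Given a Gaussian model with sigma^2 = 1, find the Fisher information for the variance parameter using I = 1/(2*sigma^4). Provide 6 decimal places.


Fisher information for variance: I(sigma^2) = 1/(2*sigma^4).
sigma^2 = 1, so sigma^4 = 1.
I = 1/(2*1) = 1/2 = 0.500000

0.500000


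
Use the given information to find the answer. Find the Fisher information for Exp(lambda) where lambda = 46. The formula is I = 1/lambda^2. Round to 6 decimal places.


Fisher information for exponential: I(lambda) = 1/lambda^2.
lambda = 46, lambda^2 = 2116.
I = 1/2116 = 0.000473

0.000473


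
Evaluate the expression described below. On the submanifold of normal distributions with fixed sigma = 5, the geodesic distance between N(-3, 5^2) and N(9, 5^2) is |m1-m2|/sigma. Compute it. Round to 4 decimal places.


On the fixed-variance normal subfamily, geodesic distance = |m1-m2|/sigma.
|-3 - 9| = 12.
sigma = 5.
d = 12/5 = 2.4000

2.4000


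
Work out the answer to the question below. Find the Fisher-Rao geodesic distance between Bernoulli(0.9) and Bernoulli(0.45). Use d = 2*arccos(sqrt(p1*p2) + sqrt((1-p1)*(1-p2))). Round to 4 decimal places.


Geodesic distance on Bernoulli manifold:
d(p1,p2) = 2*arccos(sqrt(p1*p2) + sqrt((1-p1)*(1-p2))).
sqrt(p1*p2) = sqrt(0.9*0.45) = 0.636396.
sqrt((1-p1)*(1-p2)) = sqrt(0.1*0.55) = 0.234521.
arg = 0.636396 + 0.234521 = 0.870917.
d = 2*arccos(0.870917) = 1.0275

1.0275


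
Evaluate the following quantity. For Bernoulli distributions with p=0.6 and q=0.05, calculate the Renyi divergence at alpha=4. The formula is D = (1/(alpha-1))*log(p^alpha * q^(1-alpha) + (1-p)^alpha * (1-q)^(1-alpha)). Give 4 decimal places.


Renyi divergence of order alpha between Bernoulli distributions:
D = (1/(alpha-1))*log(p^alpha * q^(1-alpha) + (1-p)^alpha * (1-q)^(1-alpha)).
alpha = 4, p = 0.6, q = 0.05.
p^alpha * q^(1-alpha) = 0.6^4 * 0.05^-3 = 1036.8.
(1-p)^alpha * (1-q)^(1-alpha) = 0.4^4 * 0.95^-3 = 0.029859.
sum = 1036.8 + 0.029859 = 1036.829859.
D = (1/3)*log(1036.829859) = 2.3146

2.3146


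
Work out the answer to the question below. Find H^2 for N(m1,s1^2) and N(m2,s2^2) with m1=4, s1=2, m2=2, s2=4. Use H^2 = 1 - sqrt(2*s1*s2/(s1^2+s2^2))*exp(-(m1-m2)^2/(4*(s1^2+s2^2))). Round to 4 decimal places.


Squared Hellinger distance for Gaussians:
H^2 = 1 - sqrt(2*s1*s2/(s1^2+s2^2)) * exp(-(m1-m2)^2/(4*(s1^2+s2^2))).
s1^2 = 4, s2^2 = 16, s1^2+s2^2 = 20.
sqrt(2*2*4/(20)) = 0.894427.
(m1-m2)^2 = (2)^2 = 4.
exp(-4/(4*20)) = exp(-0.05) = 0.951229.
H^2 = 1 - 0.894427*0.951229 = 0.1492

0.1492


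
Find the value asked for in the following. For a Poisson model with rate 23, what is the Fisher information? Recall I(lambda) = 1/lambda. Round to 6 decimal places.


Fisher information for Poisson: I(lambda) = 1/lambda.
lambda = 23.
I(lambda) = 1/23 = 0.043478

0.043478


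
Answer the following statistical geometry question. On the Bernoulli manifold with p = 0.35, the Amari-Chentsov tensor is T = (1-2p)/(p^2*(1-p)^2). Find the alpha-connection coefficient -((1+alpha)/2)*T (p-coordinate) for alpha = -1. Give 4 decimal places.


Skewness (Amari-Chentsov) tensor: T = (1-2p)/(p^2*(1-p)^2).
p = 0.35, 1-2p = 0.3, p^2 = 0.1225, (1-p)^2 = 0.4225.
T = 0.3/(0.1225 * 0.4225) = 5.796401.
In the p-coordinate, Gamma^(alpha) = Gamma^(0) - (alpha/2)*T with Gamma^(0) = (1/2)*g'(p) = -T/2,
so Gamma^(alpha) = -((1+alpha)/2)*T.
alpha = -1, -(1+alpha)/2 = 0.0.
Gamma = 0.0 * 5.796401 = 0.0000

0.0000


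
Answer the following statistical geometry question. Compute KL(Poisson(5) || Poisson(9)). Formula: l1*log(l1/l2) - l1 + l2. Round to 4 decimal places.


KL divergence for Poisson:
KL = l1*log(l1/l2) - l1 + l2.
l1 = 5, l2 = 9.
log(5/9) = -0.587787.
l1*log(l1/l2) = 5 * -0.587787 = -2.938933.
KL = -2.938933 - 5 + 9 = 1.0611

1.0611


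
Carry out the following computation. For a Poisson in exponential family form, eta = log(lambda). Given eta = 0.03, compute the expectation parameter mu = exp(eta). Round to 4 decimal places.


Expectation parameter for Poisson exponential family:
mu = exp(eta).
eta = 0.03.
mu = exp(0.03) = 1.0305

1.0305


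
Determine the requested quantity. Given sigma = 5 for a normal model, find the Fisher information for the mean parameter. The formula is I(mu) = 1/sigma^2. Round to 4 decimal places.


The Fisher information for the mean of a normal distribution is I(mu) = 1/sigma^2.
sigma = 5, so sigma^2 = 25.
I(mu) = 1/25 = 0.0400

0.0400


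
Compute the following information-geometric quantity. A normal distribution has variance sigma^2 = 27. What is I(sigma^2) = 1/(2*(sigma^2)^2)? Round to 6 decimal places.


Fisher information for variance: I(sigma^2) = 1/(2*sigma^4).
sigma^2 = 27, so sigma^4 = 729.
I = 1/(2*729) = 1/1458 = 0.000686

0.000686


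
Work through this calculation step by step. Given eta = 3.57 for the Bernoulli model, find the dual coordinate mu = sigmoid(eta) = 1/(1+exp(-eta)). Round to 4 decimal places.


Dual coordinate (expectation parameter) for Bernoulli:
mu = 1/(1+exp(-eta)).
eta = 3.57.
exp(-eta) = exp(-3.57) = 0.028156.
mu = 1/(1+0.028156) = 0.9726

0.9726


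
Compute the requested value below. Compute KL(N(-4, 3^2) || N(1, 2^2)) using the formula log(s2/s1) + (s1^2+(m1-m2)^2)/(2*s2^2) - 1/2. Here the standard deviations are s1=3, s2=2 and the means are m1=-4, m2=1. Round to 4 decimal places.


KL divergence between normal distributions:
KL = log(s2/s1) + (s1^2 + (m1-m2)^2)/(2*s2^2) - 1/2.
log(2/3) = -0.405465.
(3^2 + (-4-1)^2)/(2*2^2) = (9 + 25)/8 = 4.25.
KL = -0.405465 + 4.25 - 0.5 = 3.3445

3.3445


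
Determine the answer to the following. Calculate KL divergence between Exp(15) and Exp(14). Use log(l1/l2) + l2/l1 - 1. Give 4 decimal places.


KL divergence for exponential family:
KL = log(l1/l2) + l2/l1 - 1.
log(15/14) = 0.068993.
14/15 = 0.933333.
KL = 0.068993 + 0.933333 - 1 = 0.0023

0.0023


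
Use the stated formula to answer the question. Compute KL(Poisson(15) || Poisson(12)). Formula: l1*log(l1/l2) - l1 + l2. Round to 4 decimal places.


KL divergence for Poisson:
KL = l1*log(l1/l2) - l1 + l2.
l1 = 15, l2 = 12.
log(15/12) = 0.223144.
l1*log(l1/l2) = 15 * 0.223144 = 3.347153.
KL = 3.347153 - 15 + 12 = 0.3472

0.3472


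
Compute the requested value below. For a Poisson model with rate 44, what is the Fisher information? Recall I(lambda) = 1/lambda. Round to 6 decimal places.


Fisher information for Poisson: I(lambda) = 1/lambda.
lambda = 44.
I(lambda) = 1/44 = 0.022727

0.022727


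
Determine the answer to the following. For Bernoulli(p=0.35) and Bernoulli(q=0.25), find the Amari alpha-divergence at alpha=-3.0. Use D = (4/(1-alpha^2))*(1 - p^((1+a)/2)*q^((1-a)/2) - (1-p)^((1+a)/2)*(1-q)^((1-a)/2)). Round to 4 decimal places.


Amari alpha-divergence:
D = (4/(1-alpha^2))*(1 - p^((1+a)/2)*q^((1-a)/2) - (1-p)^((1+a)/2)*(1-q)^((1-a)/2)).
alpha = -3.0, p = 0.35, q = 0.25.
e1 = (1+alpha)/2 = -1.0, e2 = (1-alpha)/2 = 2.0.
t1 = p^e1 * q^e2 = 0.35^-1.0 * 0.25^2.0 = 0.178571.
t2 = (1-p)^e1 * (1-q)^e2 = 0.65^-1.0 * 0.75^2.0 = 0.865385.
4/(1-alpha^2) = -0.5.
D = -0.5*(1 - 0.178571 - 0.865385) = 0.0220

0.0220


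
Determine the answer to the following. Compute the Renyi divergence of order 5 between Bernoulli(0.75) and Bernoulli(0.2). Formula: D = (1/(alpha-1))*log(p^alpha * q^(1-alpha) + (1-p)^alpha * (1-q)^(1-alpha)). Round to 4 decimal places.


Renyi divergence of order alpha between Bernoulli distributions:
D = (1/(alpha-1))*log(p^alpha * q^(1-alpha) + (1-p)^alpha * (1-q)^(1-alpha)).
alpha = 5, p = 0.75, q = 0.2.
p^alpha * q^(1-alpha) = 0.75^5 * 0.2^-4 = 148.31543.
(1-p)^alpha * (1-q)^(1-alpha) = 0.25^5 * 0.8^-4 = 0.002384.
sum = 148.31543 + 0.002384 = 148.317814.
D = (1/4)*log(148.317814) = 1.2498

1.2498


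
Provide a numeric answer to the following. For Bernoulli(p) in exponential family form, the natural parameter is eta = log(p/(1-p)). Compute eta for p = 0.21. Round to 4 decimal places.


Natural parameter for Bernoulli: eta = log(p/(1-p)).
p = 0.21, 1-p = 0.79.
p/(1-p) = 0.265823.
eta = log(0.265823) = -1.3249

-1.3249


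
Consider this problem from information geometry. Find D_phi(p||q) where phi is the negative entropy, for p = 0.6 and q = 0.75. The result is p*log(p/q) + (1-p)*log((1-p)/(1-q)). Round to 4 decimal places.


Bregman divergence with negative entropy generator:
D = p*log(p/q) + (1-p)*log((1-p)/(1-q)).
p = 0.6, q = 0.75.
p*log(p/q) = 0.6*log(0.6/0.75) = -0.133886.
(1-p)*log((1-p)/(1-q)) = 0.4*log(0.4/0.25) = 0.188001.
D = -0.133886 + 0.188001 = 0.0541

0.0541


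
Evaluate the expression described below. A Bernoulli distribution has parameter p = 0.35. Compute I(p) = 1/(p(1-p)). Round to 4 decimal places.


For Bernoulli(p), Fisher information is I(p) = 1/(p*(1-p)).
p = 0.35, 1-p = 0.65.
p*(1-p) = 0.2275.
I(p) = 1/0.2275 = 4.3956

4.3956


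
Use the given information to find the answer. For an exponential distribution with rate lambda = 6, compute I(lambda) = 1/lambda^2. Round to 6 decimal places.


Fisher information for exponential: I(lambda) = 1/lambda^2.
lambda = 6, lambda^2 = 36.
I = 1/36 = 0.027778

0.027778


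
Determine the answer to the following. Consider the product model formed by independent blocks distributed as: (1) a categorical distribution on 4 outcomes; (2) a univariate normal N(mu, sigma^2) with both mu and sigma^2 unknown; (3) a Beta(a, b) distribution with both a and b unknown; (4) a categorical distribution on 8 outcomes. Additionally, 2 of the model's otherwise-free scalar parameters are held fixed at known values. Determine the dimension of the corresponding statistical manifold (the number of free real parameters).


The dimension of a statistical manifold equals the number of free
(independent) real parameters of the model. For a product of independent
blocks the parameter counts add.
- categorical on 4 outcomes (probabilities sum to 1): 4-1 = 3.
- normal (mu, sigma^2): 2.
- Beta (a, b): 2.
- categorical on 8 outcomes (probabilities sum to 1): 8-1 = 7.
Total = 3 + 2 + 2 + 7 = 14.
2 parameter(s) fixed at known values: 14 - 2 = 12.
Dimension = 12

12


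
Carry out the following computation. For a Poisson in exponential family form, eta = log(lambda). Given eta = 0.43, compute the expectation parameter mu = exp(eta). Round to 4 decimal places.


Expectation parameter for Poisson exponential family:
mu = exp(eta).
eta = 0.43.
mu = exp(0.43) = 1.5373

1.5373


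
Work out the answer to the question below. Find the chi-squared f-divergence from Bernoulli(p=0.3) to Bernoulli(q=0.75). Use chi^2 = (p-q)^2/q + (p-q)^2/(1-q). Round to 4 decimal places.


Chi-squared divergence between Bernoulli distributions:
chi^2 = (p-q)^2/q + (p-q)^2/(1-q).
p = 0.3, q = 0.75, p-q = -0.45.
(p-q)^2 = 0.2025.
term1 = 0.2025/0.75 = 0.27.
term2 = 0.2025/0.25 = 0.81.
chi^2 = 0.27 + 0.81 = 1.0800

1.0800


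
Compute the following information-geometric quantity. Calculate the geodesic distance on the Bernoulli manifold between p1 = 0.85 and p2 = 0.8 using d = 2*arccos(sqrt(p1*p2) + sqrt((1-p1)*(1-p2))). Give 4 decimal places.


Geodesic distance on Bernoulli manifold:
d(p1,p2) = 2*arccos(sqrt(p1*p2) + sqrt((1-p1)*(1-p2))).
sqrt(p1*p2) = sqrt(0.85*0.8) = 0.824621.
sqrt((1-p1)*(1-p2)) = sqrt(0.15*0.2) = 0.173205.
arg = 0.824621 + 0.173205 = 0.997826.
d = 2*arccos(0.997826) = 0.1319

0.1319


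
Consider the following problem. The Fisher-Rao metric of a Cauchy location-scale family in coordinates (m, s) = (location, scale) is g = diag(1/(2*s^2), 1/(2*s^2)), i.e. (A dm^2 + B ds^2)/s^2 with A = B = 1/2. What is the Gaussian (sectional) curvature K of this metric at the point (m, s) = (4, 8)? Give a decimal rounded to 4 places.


The metric has the form g = (A dm^2 + B ds^2)/s^2 with A = 1/2, B = 1/2.
Substitute u = sqrt(A/B)*m: g = B*(du^2 + ds^2)/s^2, i.e. B times the
Poincare upper half-plane metric, which has constant Gaussian curvature -1.
Scaling a 2D metric by a constant c divides the Gaussian curvature by c,
so K = -1/B = -1/(1/2) = -2.0000 everywhere (the point (m, s) = (4, 8) is irrelevant:
the curvature is constant).
The requested Gaussian curvature is K = -2.0000.

-2.0000


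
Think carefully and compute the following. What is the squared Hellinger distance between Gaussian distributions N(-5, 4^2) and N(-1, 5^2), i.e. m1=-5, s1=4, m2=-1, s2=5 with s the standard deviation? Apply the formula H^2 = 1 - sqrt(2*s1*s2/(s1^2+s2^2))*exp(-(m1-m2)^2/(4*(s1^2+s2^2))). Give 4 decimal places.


Squared Hellinger distance for Gaussians:
H^2 = 1 - sqrt(2*s1*s2/(s1^2+s2^2)) * exp(-(m1-m2)^2/(4*(s1^2+s2^2))).
s1^2 = 16, s2^2 = 25, s1^2+s2^2 = 41.
sqrt(2*4*5/(41)) = 0.98773.
(m1-m2)^2 = (-4)^2 = 16.
exp(-16/(4*41)) = exp(-0.097561) = 0.907047.
H^2 = 1 - 0.98773*0.907047 = 0.1041

0.1041


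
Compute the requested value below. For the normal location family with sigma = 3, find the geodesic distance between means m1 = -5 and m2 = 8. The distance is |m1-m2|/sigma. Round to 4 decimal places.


On the fixed-variance normal subfamily, geodesic distance = |m1-m2|/sigma.
|-5 - 8| = 13.
sigma = 3.
d = 13/3 = 4.3333

4.3333


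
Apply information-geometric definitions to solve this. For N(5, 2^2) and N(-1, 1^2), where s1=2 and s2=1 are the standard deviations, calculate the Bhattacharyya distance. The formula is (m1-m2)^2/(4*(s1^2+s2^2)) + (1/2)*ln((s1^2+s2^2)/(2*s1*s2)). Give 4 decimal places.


Bhattacharyya distance between two Gaussians:
DB = (m1-m2)^2/(4*(s1^2+s2^2)) + (1/2)*ln((s1^2+s2^2)/(2*s1*s2)).
(m1-m2)^2 = (6)^2 = 36.
s1^2+s2^2 = 4 + 1 = 5.
term1 = 36/20 = 1.8.
term2 = 0.5*ln(5/4.0) = 0.111572.
DB = 1.8 + 0.111572 = 1.9116

1.9116


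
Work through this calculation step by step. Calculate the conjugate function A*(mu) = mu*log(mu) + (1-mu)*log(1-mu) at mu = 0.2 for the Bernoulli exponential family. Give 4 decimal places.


Legendre transform for Bernoulli:
A*(mu) = mu*log(mu) + (1-mu)*log(1-mu).
mu = 0.2, 1-mu = 0.8.
mu*log(mu) = 0.2*log(0.2) = -0.321888.
(1-mu)*log(1-mu) = 0.8*log(0.8) = -0.178515.
A* = -0.321888 + -0.178515 = -0.5004

-0.5004


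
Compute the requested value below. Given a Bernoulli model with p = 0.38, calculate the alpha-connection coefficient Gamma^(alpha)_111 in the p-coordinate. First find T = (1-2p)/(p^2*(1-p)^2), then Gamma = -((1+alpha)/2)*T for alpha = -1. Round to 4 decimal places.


Skewness (Amari-Chentsov) tensor: T = (1-2p)/(p^2*(1-p)^2).
p = 0.38, 1-2p = 0.24, p^2 = 0.1444, (1-p)^2 = 0.3844.
T = 0.24/(0.1444 * 0.3844) = 4.323751.
In the p-coordinate, Gamma^(alpha) = Gamma^(0) - (alpha/2)*T with Gamma^(0) = (1/2)*g'(p) = -T/2,
so Gamma^(alpha) = -((1+alpha)/2)*T.
alpha = -1, -(1+alpha)/2 = 0.0.
Gamma = 0.0 * 4.323751 = 0.0000

0.0000


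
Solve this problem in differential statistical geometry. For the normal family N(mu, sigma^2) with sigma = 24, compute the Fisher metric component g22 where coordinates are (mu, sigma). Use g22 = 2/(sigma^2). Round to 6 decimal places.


For the 2-parameter normal family, the Fisher metric has:
  g11 = 1/sigma^2, g22 = 2/sigma^2.
sigma = 24, sigma^2 = 576.
g22 = 0.003472

0.003472


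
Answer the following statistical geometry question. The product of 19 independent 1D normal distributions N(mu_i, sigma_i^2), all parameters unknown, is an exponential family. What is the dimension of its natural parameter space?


Exponential family dimension calculation:
Each univariate normal has two natural parameters (mu/sigma^2 and -1/(2 sigma^2)).
With 19 independent components, dim = 2 * 19 = 38.

38


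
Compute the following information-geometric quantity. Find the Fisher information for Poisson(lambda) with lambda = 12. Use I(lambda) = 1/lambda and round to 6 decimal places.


Fisher information for Poisson: I(lambda) = 1/lambda.
lambda = 12.
I(lambda) = 1/12 = 0.083333

0.083333


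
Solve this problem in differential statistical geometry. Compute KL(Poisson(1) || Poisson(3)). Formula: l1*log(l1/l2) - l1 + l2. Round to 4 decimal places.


KL divergence for Poisson:
KL = l1*log(l1/l2) - l1 + l2.
l1 = 1, l2 = 3.
log(1/3) = -1.098612.
l1*log(l1/l2) = 1 * -1.098612 = -1.098612.
KL = -1.098612 - 1 + 3 = 0.9014

0.9014


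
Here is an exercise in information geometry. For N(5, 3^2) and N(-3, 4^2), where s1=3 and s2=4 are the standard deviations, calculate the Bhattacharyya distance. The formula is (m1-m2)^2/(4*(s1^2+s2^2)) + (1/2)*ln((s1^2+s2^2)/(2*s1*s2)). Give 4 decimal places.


Bhattacharyya distance between two Gaussians:
DB = (m1-m2)^2/(4*(s1^2+s2^2)) + (1/2)*ln((s1^2+s2^2)/(2*s1*s2)).
(m1-m2)^2 = (8)^2 = 64.
s1^2+s2^2 = 9 + 16 = 25.
term1 = 64/100 = 0.64.
term2 = 0.5*ln(25/24.0) = 0.020411.
DB = 0.64 + 0.020411 = 0.6604

0.6604
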